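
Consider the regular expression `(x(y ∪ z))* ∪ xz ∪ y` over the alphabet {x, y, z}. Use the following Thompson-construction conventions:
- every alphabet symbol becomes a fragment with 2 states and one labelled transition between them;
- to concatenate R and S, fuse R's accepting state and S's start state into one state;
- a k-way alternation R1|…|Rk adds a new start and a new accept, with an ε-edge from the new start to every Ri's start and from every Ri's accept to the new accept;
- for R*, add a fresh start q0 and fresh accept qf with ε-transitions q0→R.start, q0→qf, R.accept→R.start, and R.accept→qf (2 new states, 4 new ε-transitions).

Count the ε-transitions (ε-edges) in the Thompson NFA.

By structural recursion:
Each of the 6 symbol leaves contributes 0 ε-transitions.
  y ∪ z → 4 ε-transitions
  x(y ∪ z) → 4 ε-transitions
  (x(y ∪ z))* → 8 ε-transitions
  xz → 0 ε-transitions
  (x(y ∪ z))* ∪ xz ∪ y → 14 ε-transitions

14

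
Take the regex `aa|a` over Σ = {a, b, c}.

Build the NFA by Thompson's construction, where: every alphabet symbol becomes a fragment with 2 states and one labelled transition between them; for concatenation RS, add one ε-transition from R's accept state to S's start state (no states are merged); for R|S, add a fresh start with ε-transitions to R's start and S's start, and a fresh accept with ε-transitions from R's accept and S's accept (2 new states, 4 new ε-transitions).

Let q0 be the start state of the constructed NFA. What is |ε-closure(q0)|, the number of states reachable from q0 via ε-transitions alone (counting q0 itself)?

Work bottom-up. For each fragment F, track |ε-closure(F.start)| and whether F's accept lies in that closure (i.e. whether F accepts ε). A single-symbol fragment has closure size 1 and does not accept ε.
  aa — |ε-closure| equals the left operand's closure size = 1 (its accept is not ε-reachable, so the closure stops there)
  aa|a — new start ε-reaches every alternative's start; none of them accept ε, so the new accept is not reached: |ε-closure| = 1 + 1 + 1 = 3

3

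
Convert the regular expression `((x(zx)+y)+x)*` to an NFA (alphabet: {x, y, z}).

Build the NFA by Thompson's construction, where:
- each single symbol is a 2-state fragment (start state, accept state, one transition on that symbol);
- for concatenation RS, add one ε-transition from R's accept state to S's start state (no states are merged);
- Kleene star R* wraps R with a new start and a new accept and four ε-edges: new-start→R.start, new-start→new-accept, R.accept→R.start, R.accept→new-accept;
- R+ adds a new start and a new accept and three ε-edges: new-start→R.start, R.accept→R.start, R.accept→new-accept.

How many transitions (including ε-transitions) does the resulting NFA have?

19

Per subexpression:
Each of the 5 symbol leaves contributes 1 transition (1 symbol, 0 ε).
  zx : 3 transitions (2 symbol, 1 ε)
  (zx)+ : 6 transitions (2 symbol, 4 ε)
  x(zx)+y : 10 transitions (4 symbol, 6 ε)
  (x(zx)+y)+ : 13 transitions (4 symbol, 9 ε)
  (x(zx)+y)+x : 15 transitions (5 symbol, 10 ε)
  ((x(zx)+y)+x)* : 19 transitions (5 symbol, 14 ε)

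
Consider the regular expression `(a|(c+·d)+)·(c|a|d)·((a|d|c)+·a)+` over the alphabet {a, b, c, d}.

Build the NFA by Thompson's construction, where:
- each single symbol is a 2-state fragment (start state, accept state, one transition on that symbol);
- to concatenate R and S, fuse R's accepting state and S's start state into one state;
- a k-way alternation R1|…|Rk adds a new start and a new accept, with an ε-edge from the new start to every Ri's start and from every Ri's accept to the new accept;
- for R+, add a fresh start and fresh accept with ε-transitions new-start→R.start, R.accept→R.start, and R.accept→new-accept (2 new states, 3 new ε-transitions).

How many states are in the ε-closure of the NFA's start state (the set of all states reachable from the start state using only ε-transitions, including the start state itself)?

5

Compute the ε-closure size of each fragment's start state recursively; a symbol fragment's start has no outgoing ε-edge, so its closure is just itself (size 1).
  c+ → new start ε-reaches only the body's start; the new accept needs a symbol first: |ε-closure| = 1 + 1 = 2
  c+·d → |ε-closure| equals the left operand's closure size = 2 (its accept is not ε-reachable, so the closure stops there)
  (c+·d)+ → |ε-closure| = 1 + 2 = 3 (the body doesn't accept ε, so the new accept is not reached)
  a|(c+·d)+ → |ε-closure| = 1 + 1 + 3 = 5 (the new accept is not ε-reachable since no branch accepts ε)
  c|a|d → |ε-closure| = 1 + 1 + 1 + 1 = 4 (the new accept is not ε-reachable since no branch accepts ε)
  a|d|c → new start ε-reaches every alternative's start; none of them accept ε, so the new accept is not reached: |ε-closure| = 1 + 1 + 1 + 1 = 4
  (a|d|c)+ → |ε-closure| = 1 + 4 = 5 (the body doesn't accept ε, so the new accept is not reached)
  (a|d|c)+·a → |ε-closure| equals the left operand's closure size = 5 (its accept is not ε-reachable, so the closure stops there)
  ((a|d|c)+·a)+ → |ε-closure| = 1 + 5 = 6 (the body doesn't accept ε, so the new accept is not reached)
  (a|(c+·d)+)·(c|a|d)·((a|d|c)+·a)+ → same as the first factor's closure: |ε-closure| = 5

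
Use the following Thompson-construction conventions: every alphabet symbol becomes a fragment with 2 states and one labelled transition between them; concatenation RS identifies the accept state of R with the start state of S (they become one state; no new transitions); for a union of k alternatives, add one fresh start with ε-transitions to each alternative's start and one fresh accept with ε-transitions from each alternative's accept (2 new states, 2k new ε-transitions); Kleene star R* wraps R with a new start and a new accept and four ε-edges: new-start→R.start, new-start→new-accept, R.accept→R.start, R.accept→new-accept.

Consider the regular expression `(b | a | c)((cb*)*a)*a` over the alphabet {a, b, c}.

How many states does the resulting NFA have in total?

Bottom-up over the parse tree:
Each of the 7 symbol leaves contributes a 2-state fragment.
  b | a | c → 8 states
  b* → 4 states
  cb* → 5 states
  (cb*)* → 7 states
  (cb*)*a → 8 states
  ((cb*)*a)* → 10 states
  (b | a | c)((cb*)*a)*a → 18 states

18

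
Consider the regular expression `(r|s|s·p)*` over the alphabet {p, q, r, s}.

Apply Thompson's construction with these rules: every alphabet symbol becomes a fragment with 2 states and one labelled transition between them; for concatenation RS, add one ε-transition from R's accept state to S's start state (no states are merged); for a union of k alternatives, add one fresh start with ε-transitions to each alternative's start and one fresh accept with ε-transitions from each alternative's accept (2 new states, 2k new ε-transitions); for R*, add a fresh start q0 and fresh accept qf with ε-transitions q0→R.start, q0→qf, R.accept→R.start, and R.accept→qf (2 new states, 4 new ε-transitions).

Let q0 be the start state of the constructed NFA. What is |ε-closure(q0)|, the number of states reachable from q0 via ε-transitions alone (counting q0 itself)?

Compute the ε-closure size of each fragment's start state recursively; a symbol fragment's start has no outgoing ε-edge, so its closure is just itself (size 1).
  s·p : |ε-closure| equals the left operand's closure size = 1 (its accept is not ε-reachable, so the closure stops there)
  r|s|s·p : |ε-closure| = 1 + 1 + 1 + 1 = 4 (the new accept is not ε-reachable since no branch accepts ε)
  (r|s|s·p)* : new start has ε-edges to the inner start and to the new accept, so |ε-closure| = 2 + 4 = 6

6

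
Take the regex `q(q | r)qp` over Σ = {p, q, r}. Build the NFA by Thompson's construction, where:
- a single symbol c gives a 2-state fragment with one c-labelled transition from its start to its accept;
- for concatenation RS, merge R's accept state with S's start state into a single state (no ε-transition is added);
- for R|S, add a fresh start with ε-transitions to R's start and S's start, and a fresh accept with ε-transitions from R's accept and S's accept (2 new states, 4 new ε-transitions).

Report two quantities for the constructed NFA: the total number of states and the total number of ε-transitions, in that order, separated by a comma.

9, 4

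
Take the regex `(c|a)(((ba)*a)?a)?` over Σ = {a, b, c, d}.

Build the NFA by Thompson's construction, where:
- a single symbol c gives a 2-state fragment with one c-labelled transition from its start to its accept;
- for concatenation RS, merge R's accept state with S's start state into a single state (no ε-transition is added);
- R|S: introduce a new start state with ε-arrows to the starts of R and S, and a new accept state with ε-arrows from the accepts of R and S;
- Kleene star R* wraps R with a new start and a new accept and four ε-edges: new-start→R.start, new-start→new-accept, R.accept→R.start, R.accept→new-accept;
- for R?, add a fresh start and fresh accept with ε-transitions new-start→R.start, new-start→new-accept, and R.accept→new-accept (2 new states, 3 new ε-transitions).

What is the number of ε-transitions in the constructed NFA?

14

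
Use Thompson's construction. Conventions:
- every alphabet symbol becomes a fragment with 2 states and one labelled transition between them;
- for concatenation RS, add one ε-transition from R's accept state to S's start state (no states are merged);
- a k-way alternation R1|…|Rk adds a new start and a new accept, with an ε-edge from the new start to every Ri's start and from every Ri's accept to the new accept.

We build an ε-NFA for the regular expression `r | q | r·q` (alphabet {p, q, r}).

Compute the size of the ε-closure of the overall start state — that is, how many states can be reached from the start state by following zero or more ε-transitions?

4

Let C(F) = |ε-closure(F.start)| within fragment F, and note whether F accepts ε. Symbol fragments have C = 1 and do not accept ε. Then:
  r·q — |closure| equals the left operand's closure size = 1 (its accept is not ε-reachable, so the closure stops there)
  r | q | r·q — new start ε-reaches every alternative's start; none of them accept ε, so the new accept is not reached: |closure| = 1 + 1 + 1 + 1 = 4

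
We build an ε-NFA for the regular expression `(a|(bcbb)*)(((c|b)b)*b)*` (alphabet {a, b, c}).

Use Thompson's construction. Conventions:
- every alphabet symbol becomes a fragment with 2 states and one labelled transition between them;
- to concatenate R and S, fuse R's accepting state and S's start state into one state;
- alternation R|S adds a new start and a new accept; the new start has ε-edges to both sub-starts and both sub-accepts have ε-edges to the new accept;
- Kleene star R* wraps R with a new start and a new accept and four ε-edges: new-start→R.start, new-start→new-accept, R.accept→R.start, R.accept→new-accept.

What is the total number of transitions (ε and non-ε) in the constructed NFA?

Bottom-up over the parse tree:
Each of the 9 symbol leaves contributes 1 transition (1 symbol, 0 ε).
  bcbb → 4 transitions (4 symbol, 0 ε)
  (bcbb)* → 8 transitions (4 symbol, 4 ε)
  a|(bcbb)* → 13 transitions (5 symbol, 8 ε)
  c|b → 6 transitions (2 symbol, 4 ε)
  (c|b)b → 7 transitions (3 symbol, 4 ε)
  ((c|b)b)* → 11 transitions (3 symbol, 8 ε)
  ((c|b)b)*b → 12 transitions (4 symbol, 8 ε)
  (((c|b)b)*b)* → 16 transitions (4 symbol, 12 ε)
  (a|(bcbb)*)(((c|b)b)*b)* → 29 transitions (9 symbol, 20 ε)

29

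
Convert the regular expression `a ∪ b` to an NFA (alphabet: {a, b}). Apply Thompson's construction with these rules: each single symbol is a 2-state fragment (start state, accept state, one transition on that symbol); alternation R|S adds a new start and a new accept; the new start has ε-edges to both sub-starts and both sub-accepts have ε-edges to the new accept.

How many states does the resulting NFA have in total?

6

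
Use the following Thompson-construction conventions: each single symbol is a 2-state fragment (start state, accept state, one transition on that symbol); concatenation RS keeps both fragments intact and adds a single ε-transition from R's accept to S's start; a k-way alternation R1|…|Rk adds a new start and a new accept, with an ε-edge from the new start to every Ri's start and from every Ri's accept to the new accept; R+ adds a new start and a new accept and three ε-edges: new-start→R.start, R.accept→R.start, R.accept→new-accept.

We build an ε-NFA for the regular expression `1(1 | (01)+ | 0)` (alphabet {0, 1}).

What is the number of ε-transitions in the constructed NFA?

Per subexpression:
Each of the 5 symbol leaves contributes 0 ε-transitions.
  01 → 1 ε-transition
  (01)+ → 4 ε-transitions
  1 | (01)+ | 0 → 10 ε-transitions
  1(1 | (01)+ | 0) → 11 ε-transitions

11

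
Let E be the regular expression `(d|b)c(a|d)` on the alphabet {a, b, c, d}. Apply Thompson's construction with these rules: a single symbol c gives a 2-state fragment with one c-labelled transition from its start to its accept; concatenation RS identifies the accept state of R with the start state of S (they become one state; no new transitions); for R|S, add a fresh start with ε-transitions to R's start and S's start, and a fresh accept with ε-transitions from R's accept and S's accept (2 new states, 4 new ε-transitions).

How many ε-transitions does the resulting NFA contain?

8

Per subexpression:
Each of the 5 symbol leaves contributes 0 ε-transitions.
  d|b → 4 ε-transitions
  a|d → 4 ε-transitions
  (d|b)c(a|d) → 8 ε-transitions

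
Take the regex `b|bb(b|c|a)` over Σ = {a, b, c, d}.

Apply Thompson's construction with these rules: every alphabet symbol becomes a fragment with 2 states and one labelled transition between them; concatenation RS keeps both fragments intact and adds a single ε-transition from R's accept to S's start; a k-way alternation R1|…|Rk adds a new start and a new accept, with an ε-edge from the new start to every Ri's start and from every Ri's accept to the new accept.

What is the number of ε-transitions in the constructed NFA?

12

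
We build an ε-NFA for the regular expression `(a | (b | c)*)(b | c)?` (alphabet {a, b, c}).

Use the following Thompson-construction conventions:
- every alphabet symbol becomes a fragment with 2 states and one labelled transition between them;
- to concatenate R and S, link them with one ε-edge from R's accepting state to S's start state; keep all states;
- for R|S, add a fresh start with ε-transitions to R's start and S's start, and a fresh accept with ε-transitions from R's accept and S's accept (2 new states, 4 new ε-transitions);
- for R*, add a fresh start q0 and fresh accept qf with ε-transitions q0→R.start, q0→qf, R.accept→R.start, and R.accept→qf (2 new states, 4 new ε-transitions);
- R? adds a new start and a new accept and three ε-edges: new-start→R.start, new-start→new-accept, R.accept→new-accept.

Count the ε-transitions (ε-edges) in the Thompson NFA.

Bottom-up over the parse tree:
Each of the 5 symbol leaves contributes 0 ε-transitions.
  b | c = 4 ε-transitions
  (b | c)* = 8 ε-transitions
  a | (b | c)* = 12 ε-transitions
  b | c = 4 ε-transitions
  (b | c)? = 7 ε-transitions
  (a | (b | c)*)(b | c)? = 20 ε-transitions

20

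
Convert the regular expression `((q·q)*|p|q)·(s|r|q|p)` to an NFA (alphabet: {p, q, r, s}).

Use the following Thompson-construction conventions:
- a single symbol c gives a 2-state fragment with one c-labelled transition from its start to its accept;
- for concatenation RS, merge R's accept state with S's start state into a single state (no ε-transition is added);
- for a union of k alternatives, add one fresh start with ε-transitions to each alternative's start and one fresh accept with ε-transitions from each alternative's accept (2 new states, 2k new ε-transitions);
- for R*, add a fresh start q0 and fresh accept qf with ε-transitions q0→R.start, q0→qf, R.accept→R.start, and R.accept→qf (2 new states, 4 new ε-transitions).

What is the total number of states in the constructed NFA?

20

Building bottom-up:
Each of the 8 symbol leaves contributes a 2-state fragment.
  q·q = 3 states
  (q·q)* = 5 states
  (q·q)*|p|q = 11 states
  s|r|q|p = 10 states
  ((q·q)*|p|q)·(s|r|q|p) = 20 states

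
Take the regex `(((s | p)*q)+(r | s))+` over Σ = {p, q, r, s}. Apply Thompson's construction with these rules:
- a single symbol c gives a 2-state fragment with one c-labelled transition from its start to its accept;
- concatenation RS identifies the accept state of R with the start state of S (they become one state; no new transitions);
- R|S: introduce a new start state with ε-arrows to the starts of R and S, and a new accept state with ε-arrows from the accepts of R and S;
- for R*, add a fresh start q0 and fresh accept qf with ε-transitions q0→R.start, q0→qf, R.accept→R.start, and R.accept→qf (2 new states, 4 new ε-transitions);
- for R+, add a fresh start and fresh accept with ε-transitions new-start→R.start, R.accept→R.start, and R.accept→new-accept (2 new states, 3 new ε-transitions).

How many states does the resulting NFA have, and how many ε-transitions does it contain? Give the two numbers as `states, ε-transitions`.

18, 18

Building bottom-up:
Each of the 5 symbol leaves contributes 2 states and 0 ε-transitions.
  s | p — 6 states, 4 ε-transitions
  (s | p)* — 8 states, 8 ε-transitions
  (s | p)*q — 9 states, 8 ε-transitions
  ((s | p)*q)+ — 11 states, 11 ε-transitions
  r | s — 6 states, 4 ε-transitions
  ((s | p)*q)+(r | s) — 16 states, 15 ε-transitions
  (((s | p)*q)+(r | s))+ — 18 states, 18 ε-transitions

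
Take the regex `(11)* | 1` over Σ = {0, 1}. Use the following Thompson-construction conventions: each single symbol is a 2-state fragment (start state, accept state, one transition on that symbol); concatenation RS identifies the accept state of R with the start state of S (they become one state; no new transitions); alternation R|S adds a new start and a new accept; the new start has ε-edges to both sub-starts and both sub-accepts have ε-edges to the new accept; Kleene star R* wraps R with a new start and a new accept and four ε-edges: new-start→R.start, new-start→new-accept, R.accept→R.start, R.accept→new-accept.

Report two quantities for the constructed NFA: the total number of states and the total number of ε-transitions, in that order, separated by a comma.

9, 8

Building bottom-up:
Each of the 3 symbol leaves contributes 2 states and 0 ε-transitions.
  11 → 3 states, 0 ε-transitions
  (11)* → 5 states, 4 ε-transitions
  (11)* | 1 → 9 states, 8 ε-transitions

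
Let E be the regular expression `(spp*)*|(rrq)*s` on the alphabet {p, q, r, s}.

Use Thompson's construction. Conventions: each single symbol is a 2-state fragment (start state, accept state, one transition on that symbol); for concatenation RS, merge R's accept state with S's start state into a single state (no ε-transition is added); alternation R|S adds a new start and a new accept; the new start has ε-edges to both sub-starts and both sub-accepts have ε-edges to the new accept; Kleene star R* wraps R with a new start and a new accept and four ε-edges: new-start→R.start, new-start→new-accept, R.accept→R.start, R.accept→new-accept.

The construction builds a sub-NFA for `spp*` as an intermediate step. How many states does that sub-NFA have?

6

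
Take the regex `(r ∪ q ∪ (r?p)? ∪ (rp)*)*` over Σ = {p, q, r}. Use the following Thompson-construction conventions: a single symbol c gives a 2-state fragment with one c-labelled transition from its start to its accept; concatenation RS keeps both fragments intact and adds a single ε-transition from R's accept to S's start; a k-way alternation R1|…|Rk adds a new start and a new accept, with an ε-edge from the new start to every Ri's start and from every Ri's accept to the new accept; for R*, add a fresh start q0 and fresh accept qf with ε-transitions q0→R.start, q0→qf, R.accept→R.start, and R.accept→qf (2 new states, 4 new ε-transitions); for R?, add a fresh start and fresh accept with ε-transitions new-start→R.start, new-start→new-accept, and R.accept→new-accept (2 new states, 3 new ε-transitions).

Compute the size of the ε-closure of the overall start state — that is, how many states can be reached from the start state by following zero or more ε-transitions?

15

Let C(F) = |ε-closure(F.start)| within fragment F, and note whether F accepts ε. Symbol fragments have C = 1 and do not accept ε. Then:
  r? — new start has ε-edges to the inner start and to the new accept, so |ε-closure| = 2 + 1 = 3
  r?p — the left operand accepts ε, so the closure extends into the next operand (via the concat ε-link); |ε-closure| = 3 + 1 = 4
  (r?p)? — new start has ε-edges to the inner start and to the new accept, so |ε-closure| = 2 + 4 = 6
  rp — same as the first factor's closure: |ε-closure| = 1
  (rp)* — the star's fresh start ε-reaches both the body's start and the fresh accept: |ε-closure| = 2 + 1 = 3
  r ∪ q ∪ (r?p)? ∪ (rp)* — |ε-closure| = 1 (new start) + (1 + 1 + 6 + 3) + 1 (new accept, since some branch ε-reaches its own accept) = 13
  (r ∪ q ∪ (r?p)? ∪ (rp)*)* — |ε-closure| = 1 (new start) + 13 (body) + 1 (new accept) = 15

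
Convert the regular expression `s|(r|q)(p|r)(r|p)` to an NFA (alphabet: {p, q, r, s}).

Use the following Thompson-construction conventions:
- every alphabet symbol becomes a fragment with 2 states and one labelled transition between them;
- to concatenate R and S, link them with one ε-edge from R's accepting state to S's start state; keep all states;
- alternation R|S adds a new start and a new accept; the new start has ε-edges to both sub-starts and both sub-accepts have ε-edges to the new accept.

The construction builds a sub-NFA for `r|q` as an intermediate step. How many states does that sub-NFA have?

6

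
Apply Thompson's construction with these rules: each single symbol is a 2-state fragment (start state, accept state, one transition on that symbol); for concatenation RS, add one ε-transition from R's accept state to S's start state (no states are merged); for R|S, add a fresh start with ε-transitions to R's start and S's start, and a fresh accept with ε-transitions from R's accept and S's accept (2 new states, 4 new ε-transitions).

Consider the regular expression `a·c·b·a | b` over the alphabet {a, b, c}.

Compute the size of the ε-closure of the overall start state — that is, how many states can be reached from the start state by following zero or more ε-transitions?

Let C(F) = |ε-closure(F.start)| within fragment F, and note whether F accepts ε. Symbol fragments have C = 1 and do not accept ε. Then:
  a·c·b·a : same as the first factor's closure: |closure| = 1
  a·c·b·a | b : |closure| = 1 + 1 + 1 = 3 (the new accept is not ε-reachable since no branch accepts ε)

3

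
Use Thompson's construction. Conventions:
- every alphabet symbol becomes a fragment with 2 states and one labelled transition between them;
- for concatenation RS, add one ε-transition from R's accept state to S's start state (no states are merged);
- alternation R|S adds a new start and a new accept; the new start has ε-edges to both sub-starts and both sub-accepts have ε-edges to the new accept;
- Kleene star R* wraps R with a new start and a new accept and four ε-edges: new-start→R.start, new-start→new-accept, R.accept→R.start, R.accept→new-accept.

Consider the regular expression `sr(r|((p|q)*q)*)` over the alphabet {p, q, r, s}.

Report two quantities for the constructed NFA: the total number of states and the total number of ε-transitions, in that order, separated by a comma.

Building bottom-up:
Each of the 6 symbol leaves contributes 2 states and 0 ε-transitions.
  p|q — 6 states, 4 ε-transitions
  (p|q)* — 8 states, 8 ε-transitions
  (p|q)*q — 10 states, 9 ε-transitions
  ((p|q)*q)* — 12 states, 13 ε-transitions
  r|((p|q)*q)* — 16 states, 17 ε-transitions
  sr(r|((p|q)*q)*) — 20 states, 19 ε-transitions

20, 19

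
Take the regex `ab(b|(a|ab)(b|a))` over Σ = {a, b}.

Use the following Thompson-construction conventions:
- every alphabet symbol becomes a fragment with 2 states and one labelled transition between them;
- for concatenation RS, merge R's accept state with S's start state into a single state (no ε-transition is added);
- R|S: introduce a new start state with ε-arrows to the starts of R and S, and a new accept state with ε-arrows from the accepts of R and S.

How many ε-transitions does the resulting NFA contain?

Recursing over subexpressions:
Each of the 8 symbol leaves contributes 0 ε-transitions.
  ab : 0 ε-transitions
  a|ab : 4 ε-transitions
  b|a : 4 ε-transitions
  (a|ab)(b|a) : 8 ε-transitions
  b|(a|ab)(b|a) : 12 ε-transitions
  ab(b|(a|ab)(b|a)) : 12 ε-transitions

12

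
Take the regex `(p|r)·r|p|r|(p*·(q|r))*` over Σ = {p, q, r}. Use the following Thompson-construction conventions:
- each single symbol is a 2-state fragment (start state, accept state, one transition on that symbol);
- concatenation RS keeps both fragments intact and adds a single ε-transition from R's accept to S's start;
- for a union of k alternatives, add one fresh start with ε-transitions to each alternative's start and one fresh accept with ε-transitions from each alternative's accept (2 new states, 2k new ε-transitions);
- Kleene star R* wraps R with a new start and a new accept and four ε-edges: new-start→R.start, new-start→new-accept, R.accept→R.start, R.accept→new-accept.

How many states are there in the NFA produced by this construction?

Per subexpression:
Each of the 8 symbol leaves contributes a 2-state fragment.
  p|r : 6 states
  (p|r)·r : 8 states
  p* : 4 states
  q|r : 6 states
  p*·(q|r) : 10 states
  (p*·(q|r))* : 12 states
  (p|r)·r|p|r|(p*·(q|r))* : 26 states

26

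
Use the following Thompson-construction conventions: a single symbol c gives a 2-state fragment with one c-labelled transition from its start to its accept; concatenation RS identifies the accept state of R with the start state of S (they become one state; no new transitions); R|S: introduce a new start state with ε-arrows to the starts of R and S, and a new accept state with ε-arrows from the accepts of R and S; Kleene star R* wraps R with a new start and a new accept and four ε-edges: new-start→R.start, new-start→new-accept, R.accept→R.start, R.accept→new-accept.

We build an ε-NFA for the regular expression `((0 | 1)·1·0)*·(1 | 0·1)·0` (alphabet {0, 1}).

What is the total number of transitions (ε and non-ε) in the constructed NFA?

Bottom-up over the parse tree:
Each of the 8 symbol leaves contributes 1 transition (1 symbol, 0 ε).
  0 | 1 → 6 transitions (2 symbol, 4 ε)
  (0 | 1)·1·0 → 8 transitions (4 symbol, 4 ε)
  ((0 | 1)·1·0)* → 12 transitions (4 symbol, 8 ε)
  0·1 → 2 transitions (2 symbol, 0 ε)
  1 | 0·1 → 7 transitions (3 symbol, 4 ε)
  ((0 | 1)·1·0)*·(1 | 0·1)·0 → 20 transitions (8 symbol, 12 ε)

20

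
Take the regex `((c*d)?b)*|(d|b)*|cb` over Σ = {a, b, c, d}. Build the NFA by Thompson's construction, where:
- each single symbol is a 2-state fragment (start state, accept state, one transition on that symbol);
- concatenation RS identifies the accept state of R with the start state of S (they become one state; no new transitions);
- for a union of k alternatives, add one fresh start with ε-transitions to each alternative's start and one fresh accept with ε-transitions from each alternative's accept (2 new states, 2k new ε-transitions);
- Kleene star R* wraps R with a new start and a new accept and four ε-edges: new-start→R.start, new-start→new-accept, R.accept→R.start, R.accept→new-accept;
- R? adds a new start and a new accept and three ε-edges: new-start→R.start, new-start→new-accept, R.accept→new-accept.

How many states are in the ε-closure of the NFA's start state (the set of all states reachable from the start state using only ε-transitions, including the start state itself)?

15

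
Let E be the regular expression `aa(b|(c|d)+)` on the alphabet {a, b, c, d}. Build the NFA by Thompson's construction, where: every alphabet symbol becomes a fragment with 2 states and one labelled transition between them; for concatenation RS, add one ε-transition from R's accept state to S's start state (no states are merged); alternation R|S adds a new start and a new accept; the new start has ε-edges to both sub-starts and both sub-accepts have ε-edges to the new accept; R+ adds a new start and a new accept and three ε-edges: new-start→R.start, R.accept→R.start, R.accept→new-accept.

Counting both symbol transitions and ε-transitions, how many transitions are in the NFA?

Recursing over subexpressions:
Each of the 5 symbol leaves contributes 1 transition (1 symbol, 0 ε).
  c|d = 6 transitions (2 symbol, 4 ε)
  (c|d)+ = 9 transitions (2 symbol, 7 ε)
  b|(c|d)+ = 14 transitions (3 symbol, 11 ε)
  aa(b|(c|d)+) = 18 transitions (5 symbol, 13 ε)

18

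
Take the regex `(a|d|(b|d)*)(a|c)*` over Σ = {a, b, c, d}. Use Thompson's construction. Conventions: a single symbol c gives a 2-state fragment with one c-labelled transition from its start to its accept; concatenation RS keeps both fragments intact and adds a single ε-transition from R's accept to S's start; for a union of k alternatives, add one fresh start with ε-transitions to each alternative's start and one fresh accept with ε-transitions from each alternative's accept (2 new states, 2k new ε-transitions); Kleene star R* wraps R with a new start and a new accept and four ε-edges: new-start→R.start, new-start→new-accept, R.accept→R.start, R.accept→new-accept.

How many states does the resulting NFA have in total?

22

Bottom-up over the parse tree:
Each of the 6 symbol leaves contributes a 2-state fragment.
  b|d — 6 states
  (b|d)* — 8 states
  a|d|(b|d)* — 14 states
  a|c — 6 states
  (a|c)* — 8 states
  (a|d|(b|d)*)(a|c)* — 22 states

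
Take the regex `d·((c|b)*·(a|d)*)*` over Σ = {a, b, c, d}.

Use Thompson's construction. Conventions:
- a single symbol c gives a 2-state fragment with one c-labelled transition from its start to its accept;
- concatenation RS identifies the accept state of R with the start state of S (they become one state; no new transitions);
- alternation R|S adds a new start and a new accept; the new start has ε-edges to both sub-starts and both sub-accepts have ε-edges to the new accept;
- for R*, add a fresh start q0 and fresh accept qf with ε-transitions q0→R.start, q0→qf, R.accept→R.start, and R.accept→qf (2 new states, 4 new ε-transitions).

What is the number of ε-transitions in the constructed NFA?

20

By structural recursion:
Each of the 5 symbol leaves contributes 0 ε-transitions.
  c|b — 4 ε-transitions
  (c|b)* — 8 ε-transitions
  a|d — 4 ε-transitions
  (a|d)* — 8 ε-transitions
  (c|b)*·(a|d)* — 16 ε-transitions
  ((c|b)*·(a|d)*)* — 20 ε-transitions
  d·((c|b)*·(a|d)*)* — 20 ε-transitions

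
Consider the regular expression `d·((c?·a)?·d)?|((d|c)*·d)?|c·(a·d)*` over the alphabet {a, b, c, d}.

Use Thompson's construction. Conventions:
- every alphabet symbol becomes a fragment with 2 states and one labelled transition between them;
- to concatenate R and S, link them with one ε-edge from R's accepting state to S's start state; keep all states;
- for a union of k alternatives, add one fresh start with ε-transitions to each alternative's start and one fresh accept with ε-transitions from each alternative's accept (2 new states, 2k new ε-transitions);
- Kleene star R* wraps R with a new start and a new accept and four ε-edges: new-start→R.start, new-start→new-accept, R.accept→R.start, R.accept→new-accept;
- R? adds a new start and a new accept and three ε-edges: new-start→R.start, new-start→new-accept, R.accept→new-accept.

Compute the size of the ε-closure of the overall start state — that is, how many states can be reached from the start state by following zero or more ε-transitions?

12

Compute the ε-closure size of each fragment's start state recursively; a symbol fragment's start has no outgoing ε-edge, so its closure is just itself (size 1).
  c? → |closure| = 1 (new start) + 1 (body) + 1 (new accept, via ε) = 3
  c?·a → the left operand accepts ε, so the closure extends into the next operand (via the concat ε-link); |closure| = 3 + 1 = 4
  (c?·a)? → new start has ε-edges to the inner start and to the new accept, so |closure| = 2 + 4 = 6
  (c?·a)?·d → the left operand accepts ε, so the closure extends into the next operand (via the concat ε-link); |closure| = 6 + 1 = 7
  ((c?·a)?·d)? → |closure| = 1 (new start) + 7 (body) + 1 (new accept, via ε) = 9
  d·((c?·a)?·d)? → |closure| equals the left operand's closure size = 1 (its accept is not ε-reachable, so the closure stops there)
  d|c → new start ε-reaches every alternative's start; none of them accept ε, so the new accept is not reached: |closure| = 1 + 1 + 1 = 3
  (d|c)* → the star's fresh start ε-reaches both the body's start and the fresh accept: |closure| = 2 + 3 = 5
  (d|c)*·d → |closure| = 5 + 1 = 6 (closure spills across the concat boundary because the left factor accepts ε)
  ((d|c)*·d)? → |closure| = 1 (new start) + 6 (body) + 1 (new accept, via ε) = 8
  a·d → |closure| equals the left operand's closure size = 1 (its accept is not ε-reachable, so the closure stops there)
  (a·d)* → the star's fresh start ε-reaches both the body's start and the fresh accept: |closure| = 2 + 1 = 3
  c·(a·d)* → same as the first factor's closure: |closure| = 1
  d·((c?·a)?·d)?|((d|c)*·d)?|c·(a·d)* → |closure| = 1 (new start) + (1 + 8 + 1) + 1 (new accept, since some branch ε-reaches its own accept) = 12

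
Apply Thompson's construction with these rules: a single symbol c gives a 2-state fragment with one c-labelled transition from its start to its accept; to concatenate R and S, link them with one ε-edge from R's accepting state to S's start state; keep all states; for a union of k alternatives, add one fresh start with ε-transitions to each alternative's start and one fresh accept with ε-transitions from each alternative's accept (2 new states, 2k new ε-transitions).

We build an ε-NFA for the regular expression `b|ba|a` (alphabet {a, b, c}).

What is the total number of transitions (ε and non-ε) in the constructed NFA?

Building bottom-up:
Each of the 4 symbol leaves contributes 1 transition (1 symbol, 0 ε).
  ba = 3 transitions (2 symbol, 1 ε)
  b|ba|a = 11 transitions (4 symbol, 7 ε)

11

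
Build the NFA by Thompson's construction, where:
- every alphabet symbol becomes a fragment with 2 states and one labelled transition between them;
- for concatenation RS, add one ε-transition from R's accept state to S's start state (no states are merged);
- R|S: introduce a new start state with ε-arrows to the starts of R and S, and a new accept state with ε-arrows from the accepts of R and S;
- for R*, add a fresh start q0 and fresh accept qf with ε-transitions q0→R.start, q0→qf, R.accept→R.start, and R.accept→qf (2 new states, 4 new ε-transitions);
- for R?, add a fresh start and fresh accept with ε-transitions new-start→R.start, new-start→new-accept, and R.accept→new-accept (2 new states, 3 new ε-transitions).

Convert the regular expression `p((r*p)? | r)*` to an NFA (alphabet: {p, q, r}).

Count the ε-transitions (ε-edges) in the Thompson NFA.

17

Bottom-up over the parse tree:
Each of the 4 symbol leaves contributes 0 ε-transitions.
  r* → 4 ε-transitions
  r*p → 5 ε-transitions
  (r*p)? → 8 ε-transitions
  (r*p)? | r → 12 ε-transitions
  ((r*p)? | r)* → 16 ε-transitions
  p((r*p)? | r)* → 17 ε-transitions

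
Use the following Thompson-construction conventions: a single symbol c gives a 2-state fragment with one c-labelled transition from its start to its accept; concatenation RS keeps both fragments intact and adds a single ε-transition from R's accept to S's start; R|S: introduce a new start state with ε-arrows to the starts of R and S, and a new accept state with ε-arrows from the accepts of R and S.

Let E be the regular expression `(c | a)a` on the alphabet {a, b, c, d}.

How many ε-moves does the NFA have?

Building bottom-up:
Each of the 3 symbol leaves contributes 0 ε-transitions.
  c | a = 4 ε-transitions
  (c | a)a = 5 ε-transitions

5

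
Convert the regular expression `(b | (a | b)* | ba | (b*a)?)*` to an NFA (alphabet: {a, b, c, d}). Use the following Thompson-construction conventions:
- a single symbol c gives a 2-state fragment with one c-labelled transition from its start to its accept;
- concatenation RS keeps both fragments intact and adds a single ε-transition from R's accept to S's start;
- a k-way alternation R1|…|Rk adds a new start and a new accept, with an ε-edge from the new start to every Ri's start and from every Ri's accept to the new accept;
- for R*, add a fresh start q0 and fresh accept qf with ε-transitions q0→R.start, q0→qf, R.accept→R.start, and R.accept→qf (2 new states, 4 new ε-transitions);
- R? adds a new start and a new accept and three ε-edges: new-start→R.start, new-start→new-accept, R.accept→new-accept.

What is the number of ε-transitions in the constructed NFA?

29

By structural recursion:
Each of the 7 symbol leaves contributes 0 ε-transitions.
  a | b — 4 ε-transitions
  (a | b)* — 8 ε-transitions
  ba — 1 ε-transition
  b* — 4 ε-transitions
  b*a — 5 ε-transitions
  (b*a)? — 8 ε-transitions
  b | (a | b)* | ba | (b*a)? — 25 ε-transitions
  (b | (a | b)* | ba | (b*a)?)* — 29 ε-transitions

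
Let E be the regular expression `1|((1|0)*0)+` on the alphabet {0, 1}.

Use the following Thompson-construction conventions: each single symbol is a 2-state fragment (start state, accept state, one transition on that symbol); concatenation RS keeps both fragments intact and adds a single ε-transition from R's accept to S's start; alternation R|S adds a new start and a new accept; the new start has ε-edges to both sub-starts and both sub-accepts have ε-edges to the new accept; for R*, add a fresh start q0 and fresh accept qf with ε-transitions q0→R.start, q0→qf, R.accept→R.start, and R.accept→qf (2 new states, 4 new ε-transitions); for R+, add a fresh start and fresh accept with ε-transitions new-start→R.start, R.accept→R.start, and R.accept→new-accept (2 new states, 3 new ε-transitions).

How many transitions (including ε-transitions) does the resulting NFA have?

Per subexpression:
Each of the 4 symbol leaves contributes 1 transition (1 symbol, 0 ε).
  1|0 — 6 transitions (2 symbol, 4 ε)
  (1|0)* — 10 transitions (2 symbol, 8 ε)
  (1|0)*0 — 12 transitions (3 symbol, 9 ε)
  ((1|0)*0)+ — 15 transitions (3 symbol, 12 ε)
  1|((1|0)*0)+ — 20 transitions (4 symbol, 16 ε)

20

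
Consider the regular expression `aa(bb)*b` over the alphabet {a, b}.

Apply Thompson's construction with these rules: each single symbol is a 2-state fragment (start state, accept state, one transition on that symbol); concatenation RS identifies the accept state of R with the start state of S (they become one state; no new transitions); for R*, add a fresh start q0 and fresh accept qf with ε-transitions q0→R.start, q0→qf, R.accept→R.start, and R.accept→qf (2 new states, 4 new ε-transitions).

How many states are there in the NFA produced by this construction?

Recursing over subexpressions:
Each of the 5 symbol leaves contributes a 2-state fragment.
  bb → 3 states
  (bb)* → 5 states
  aa(bb)*b → 8 states

8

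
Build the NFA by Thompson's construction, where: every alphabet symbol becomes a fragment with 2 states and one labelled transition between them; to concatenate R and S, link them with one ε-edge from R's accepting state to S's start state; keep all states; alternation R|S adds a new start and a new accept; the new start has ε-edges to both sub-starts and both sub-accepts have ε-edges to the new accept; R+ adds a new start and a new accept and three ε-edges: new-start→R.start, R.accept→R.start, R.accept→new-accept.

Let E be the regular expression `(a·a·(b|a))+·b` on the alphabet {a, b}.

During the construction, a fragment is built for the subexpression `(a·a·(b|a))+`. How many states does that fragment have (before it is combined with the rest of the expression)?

Fragment for `(a·a·(b|a))+`:
Each of the 4 symbol leaves contributes a 2-state fragment.
  b|a — 6 states
  a·a·(b|a) — 10 states
  (a·a·(b|a))+ — 12 states

12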